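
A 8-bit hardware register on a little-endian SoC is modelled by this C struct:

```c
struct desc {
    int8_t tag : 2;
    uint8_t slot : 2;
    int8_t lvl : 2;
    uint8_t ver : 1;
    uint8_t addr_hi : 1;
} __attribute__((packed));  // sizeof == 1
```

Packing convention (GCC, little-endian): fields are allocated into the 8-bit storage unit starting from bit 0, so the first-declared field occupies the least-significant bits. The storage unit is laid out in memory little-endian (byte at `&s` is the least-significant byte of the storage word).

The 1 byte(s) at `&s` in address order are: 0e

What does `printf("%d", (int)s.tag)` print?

-2

[0]=0x0e (little-endian) → word 0x0e
tag [0+:2] = (word>>0) & 0x3 = 2  ←
slot [2+:2] = (word>>2) & 0x3 = 3
lvl [4+:2] = (word>>4) & 0x3 = 0
ver [6+:1] = (word>>6) & 0x1 = 0
addr_hi [7+:1] = (word>>7) & 0x1 = 0
tag signed 2b, MSB=1: 2 - 4 = -2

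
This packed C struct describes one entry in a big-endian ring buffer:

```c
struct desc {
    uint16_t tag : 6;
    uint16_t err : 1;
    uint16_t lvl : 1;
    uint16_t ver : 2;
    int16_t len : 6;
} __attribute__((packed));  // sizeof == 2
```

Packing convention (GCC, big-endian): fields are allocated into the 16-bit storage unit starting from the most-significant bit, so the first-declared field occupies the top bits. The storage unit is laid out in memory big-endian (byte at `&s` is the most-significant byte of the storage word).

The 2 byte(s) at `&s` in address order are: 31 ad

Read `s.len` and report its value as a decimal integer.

-19

[0]=0x31 [1]=0xad (big-endian) → word 0x31ad
tag:6 @ bit 10 → (0x31ad>>10)&0x3f = 0xc
err:1 @ bit 9 → (0x31ad>>9)&0x1 = 0x0
lvl:1 @ bit 8 → (0x31ad>>8)&0x1 = 0x1
ver:2 @ bit 6 → (0x31ad>>6)&0x3 = 0x2
len:6 @ bit 0 → (0x31ad>>0)&0x3f = 0x2d  ←
len signed 6b, MSB=1: 45 - 64 = -19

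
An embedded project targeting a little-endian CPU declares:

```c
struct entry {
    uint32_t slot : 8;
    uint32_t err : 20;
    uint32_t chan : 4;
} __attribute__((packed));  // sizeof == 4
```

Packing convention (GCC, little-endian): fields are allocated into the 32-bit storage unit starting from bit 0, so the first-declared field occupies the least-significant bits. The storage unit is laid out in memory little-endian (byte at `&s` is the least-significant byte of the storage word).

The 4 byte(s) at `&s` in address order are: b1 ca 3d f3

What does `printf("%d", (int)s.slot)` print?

[0]=0xb1 [1]=0xca [2]=0x3d [3]=0xf3 (little-endian) → word 0xf33dcab1
slot [0+:8] = (word>>0) & 0xff = 177  ←
err [8+:20] = (word>>8) & 0xfffff = 212426
chan [28+:4] = (word>>28) & 0xf = 15

177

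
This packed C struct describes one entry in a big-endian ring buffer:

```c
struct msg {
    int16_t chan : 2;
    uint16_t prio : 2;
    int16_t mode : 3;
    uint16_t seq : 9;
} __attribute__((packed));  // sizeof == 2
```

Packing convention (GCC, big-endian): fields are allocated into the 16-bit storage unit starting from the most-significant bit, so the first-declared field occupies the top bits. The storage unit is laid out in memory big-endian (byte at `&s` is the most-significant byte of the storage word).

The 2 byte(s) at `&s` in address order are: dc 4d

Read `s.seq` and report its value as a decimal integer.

77

[0]=0xdc [1]=0x4d (big-endian) → word 0xdc4d
chan [14+:2] = (word>>14) & 0x3 = 3
prio [12+:2] = (word>>12) & 0x3 = 1
mode [9+:3] = (word>>9) & 0x7 = 6
seq [0+:9] = (word>>0) & 0x1ff = 77  ←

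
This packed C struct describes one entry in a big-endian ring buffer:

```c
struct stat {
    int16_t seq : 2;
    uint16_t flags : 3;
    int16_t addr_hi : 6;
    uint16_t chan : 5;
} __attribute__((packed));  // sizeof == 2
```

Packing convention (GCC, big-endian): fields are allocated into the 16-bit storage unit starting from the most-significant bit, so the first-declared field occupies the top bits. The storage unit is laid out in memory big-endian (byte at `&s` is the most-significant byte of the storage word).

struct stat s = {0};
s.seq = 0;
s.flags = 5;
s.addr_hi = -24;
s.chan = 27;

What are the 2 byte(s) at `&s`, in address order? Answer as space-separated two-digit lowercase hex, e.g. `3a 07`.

2d 1b

seq:2 = 0 → 0x0 << 14 → word 0x0000
flags:3 = 5 → 0x5 << 11 → word 0x2800
addr_hi:6 = -24 → 0x28 << 5 → word 0x2d00
chan:5 = 27 → 0x1b << 0 → word 0x2d1b
word = 0x2d1b → big-endian bytes:
  [0]=0x2d  [1]=0x1b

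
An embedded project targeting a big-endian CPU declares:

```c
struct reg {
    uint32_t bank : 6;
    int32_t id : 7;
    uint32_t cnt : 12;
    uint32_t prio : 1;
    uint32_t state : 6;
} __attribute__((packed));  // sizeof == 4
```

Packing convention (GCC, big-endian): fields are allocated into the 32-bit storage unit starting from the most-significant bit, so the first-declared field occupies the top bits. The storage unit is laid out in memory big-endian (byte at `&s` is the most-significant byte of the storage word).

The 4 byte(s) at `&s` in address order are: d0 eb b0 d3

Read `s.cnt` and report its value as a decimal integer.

1889

[0]=0xd0 [1]=0xeb [2]=0xb0 [3]=0xd3 (big-endian) → word 0xd0ebb0d3
bank:6 @ bit 26 → (0xd0ebb0d3>>26)&0x3f = 0x34
id:7 @ bit 19 → (0xd0ebb0d3>>19)&0x7f = 0x1d
cnt:12 @ bit 7 → (0xd0ebb0d3>>7)&0xfff = 0x761  ←
prio:1 @ bit 6 → (0xd0ebb0d3>>6)&0x1 = 0x1
state:6 @ bit 0 → (0xd0ebb0d3>>0)&0x3f = 0x13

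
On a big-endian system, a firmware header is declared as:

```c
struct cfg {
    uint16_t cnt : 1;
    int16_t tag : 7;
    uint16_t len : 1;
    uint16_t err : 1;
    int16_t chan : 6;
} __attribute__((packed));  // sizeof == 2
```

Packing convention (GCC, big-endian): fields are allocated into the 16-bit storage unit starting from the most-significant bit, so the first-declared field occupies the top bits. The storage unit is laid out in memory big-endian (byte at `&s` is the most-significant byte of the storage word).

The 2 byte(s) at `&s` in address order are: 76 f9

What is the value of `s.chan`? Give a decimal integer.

[0]=0x76 [1]=0xf9 (big-endian) → word 0x76f9
cnt [15+:1] = (word>>15) & 0x1 = 0
tag [8+:7] = (word>>8) & 0x7f = 118
len [7+:1] = (word>>7) & 0x1 = 1
err [6+:1] = (word>>6) & 0x1 = 1
chan [0+:6] = (word>>0) & 0x3f = 57  ←
chan signed 6b, MSB=1: 57 - 64 = -7

-7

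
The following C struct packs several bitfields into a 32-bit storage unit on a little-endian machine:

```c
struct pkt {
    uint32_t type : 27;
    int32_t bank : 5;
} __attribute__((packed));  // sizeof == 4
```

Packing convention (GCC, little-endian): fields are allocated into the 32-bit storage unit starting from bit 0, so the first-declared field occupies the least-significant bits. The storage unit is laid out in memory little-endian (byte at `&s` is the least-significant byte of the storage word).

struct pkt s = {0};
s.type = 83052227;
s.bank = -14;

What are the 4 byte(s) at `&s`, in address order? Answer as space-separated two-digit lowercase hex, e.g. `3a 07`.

c3 46 f3 94

type:27 = 83052227 → 0x4f346c3 << 0 → word 0x04f346c3
bank:5 = -14 → 0x12 << 27 → word 0x94f346c3
word = 0x94f346c3 → little-endian bytes:
  [0]=0xc3  [1]=0x46  [2]=0xf3  [3]=0x94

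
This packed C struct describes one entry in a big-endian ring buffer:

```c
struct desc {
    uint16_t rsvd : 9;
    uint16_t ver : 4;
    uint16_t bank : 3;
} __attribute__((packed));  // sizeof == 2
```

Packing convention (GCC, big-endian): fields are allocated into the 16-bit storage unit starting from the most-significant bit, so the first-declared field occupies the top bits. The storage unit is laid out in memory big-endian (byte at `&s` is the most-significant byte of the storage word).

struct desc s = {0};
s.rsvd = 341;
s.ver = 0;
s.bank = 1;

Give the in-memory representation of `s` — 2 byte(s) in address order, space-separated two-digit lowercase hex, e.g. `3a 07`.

aa 81

rsvd:9 = 341 → 0x155 << 7 → word 0xaa80
ver:4 = 0 → 0x0 << 3 → word 0xaa80
bank:3 = 1 → 0x1 << 0 → word 0xaa81
word = 0xaa81 → big-endian bytes:
  [0]=0xaa  [1]=0x81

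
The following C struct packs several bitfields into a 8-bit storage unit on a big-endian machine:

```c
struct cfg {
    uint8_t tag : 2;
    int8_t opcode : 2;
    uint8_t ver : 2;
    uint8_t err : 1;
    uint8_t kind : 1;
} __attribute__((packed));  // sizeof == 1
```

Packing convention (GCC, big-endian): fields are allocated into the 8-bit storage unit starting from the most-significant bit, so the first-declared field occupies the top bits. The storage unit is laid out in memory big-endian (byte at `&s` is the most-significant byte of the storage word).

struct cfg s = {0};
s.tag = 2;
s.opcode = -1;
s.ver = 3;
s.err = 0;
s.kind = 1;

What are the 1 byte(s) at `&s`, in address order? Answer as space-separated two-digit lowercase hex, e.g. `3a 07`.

bd

tag:2 = 2 → 0x2 << 6 → word 0x80
opcode:2 = -1 → 0x3 << 4 → word 0xb0
ver:2 = 3 → 0x3 << 2 → word 0xbc
err:1 = 0 → 0x0 << 1 → word 0xbc
kind:1 = 1 → 0x1 << 0 → word 0xbd
word = 0xbd → big-endian bytes:
  [0]=0xbd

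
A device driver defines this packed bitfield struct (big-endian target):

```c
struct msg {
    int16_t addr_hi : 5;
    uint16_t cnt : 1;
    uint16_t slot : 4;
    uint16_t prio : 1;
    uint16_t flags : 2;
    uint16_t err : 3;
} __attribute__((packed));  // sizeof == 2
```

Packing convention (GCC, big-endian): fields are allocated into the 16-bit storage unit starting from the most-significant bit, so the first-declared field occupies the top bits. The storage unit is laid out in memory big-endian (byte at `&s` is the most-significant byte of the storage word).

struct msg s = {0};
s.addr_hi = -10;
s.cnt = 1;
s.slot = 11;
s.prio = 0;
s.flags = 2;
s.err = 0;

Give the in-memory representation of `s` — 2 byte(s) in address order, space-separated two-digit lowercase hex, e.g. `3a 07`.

b6 d0

addr_hi (5b) val=-10 bits=0x16 at bit 11: 0xb000
cnt (1b) val=1 bits=0x1 at bit 10: 0xb400
slot (4b) val=11 bits=0xb at bit 6: 0xb6c0
prio (1b) val=0 bits=0x0 at bit 5: 0xb6c0
flags (2b) val=2 bits=0x2 at bit 3: 0xb6d0
err (3b) val=0 bits=0x0 at bit 0: 0xb6d0
word = 0xb6d0 → big-endian bytes:
  [0]=0xb6  [1]=0xd0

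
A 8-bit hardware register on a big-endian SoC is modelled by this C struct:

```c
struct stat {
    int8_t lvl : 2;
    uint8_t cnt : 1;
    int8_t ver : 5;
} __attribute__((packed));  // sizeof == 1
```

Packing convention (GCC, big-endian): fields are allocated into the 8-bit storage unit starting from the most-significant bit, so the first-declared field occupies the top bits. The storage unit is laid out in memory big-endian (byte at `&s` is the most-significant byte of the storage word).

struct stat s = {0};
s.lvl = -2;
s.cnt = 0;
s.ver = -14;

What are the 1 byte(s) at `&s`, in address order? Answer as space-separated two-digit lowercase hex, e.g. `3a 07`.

92

[6+:2] lvl=-2 & 0x3 = 0x2; word=0x80
[5+:1] cnt=0 & 0x1 = 0x0; word=0x80
[0+:5] ver=-14 & 0x1f = 0x12; word=0x92
word = 0x92 → big-endian bytes:
  [0]=0x92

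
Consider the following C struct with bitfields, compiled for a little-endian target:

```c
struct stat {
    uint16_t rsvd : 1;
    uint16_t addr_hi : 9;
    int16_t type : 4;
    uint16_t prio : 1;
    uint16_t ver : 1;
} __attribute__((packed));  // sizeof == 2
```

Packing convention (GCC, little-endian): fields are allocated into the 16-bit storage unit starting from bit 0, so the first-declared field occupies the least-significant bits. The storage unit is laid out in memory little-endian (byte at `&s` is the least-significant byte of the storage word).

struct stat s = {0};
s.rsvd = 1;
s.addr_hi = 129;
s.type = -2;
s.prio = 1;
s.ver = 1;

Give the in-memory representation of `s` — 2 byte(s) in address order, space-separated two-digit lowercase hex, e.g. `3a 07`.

rsvd:1 = 1 → 0x1 << 0 → word 0x0001
addr_hi:9 = 129 → 0x81 << 1 → word 0x0103
type:4 = -2 → 0xe << 10 → word 0x3903
prio:1 = 1 → 0x1 << 14 → word 0x7903
ver:1 = 1 → 0x1 << 15 → word 0xf903
word = 0xf903 → little-endian bytes:
  [0]=0x03  [1]=0xf9

03 f9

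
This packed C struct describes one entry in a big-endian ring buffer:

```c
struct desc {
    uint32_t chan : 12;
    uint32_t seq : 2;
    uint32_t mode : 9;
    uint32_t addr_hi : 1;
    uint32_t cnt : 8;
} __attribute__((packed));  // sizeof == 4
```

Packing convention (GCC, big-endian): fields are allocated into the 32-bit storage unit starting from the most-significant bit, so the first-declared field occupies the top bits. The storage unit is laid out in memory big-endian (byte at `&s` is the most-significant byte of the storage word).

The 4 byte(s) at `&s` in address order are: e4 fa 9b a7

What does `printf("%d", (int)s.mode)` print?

333

[0]=0xe4 [1]=0xfa [2]=0x9b [3]=0xa7 (big-endian) → word 0xe4fa9ba7
chan [20+:12] = (word>>20) & 0xfff = 3663
seq [18+:2] = (word>>18) & 0x3 = 2
mode [9+:9] = (word>>9) & 0x1ff = 333  ←
addr_hi [8+:1] = (word>>8) & 0x1 = 1
cnt [0+:8] = (word>>0) & 0xff = 167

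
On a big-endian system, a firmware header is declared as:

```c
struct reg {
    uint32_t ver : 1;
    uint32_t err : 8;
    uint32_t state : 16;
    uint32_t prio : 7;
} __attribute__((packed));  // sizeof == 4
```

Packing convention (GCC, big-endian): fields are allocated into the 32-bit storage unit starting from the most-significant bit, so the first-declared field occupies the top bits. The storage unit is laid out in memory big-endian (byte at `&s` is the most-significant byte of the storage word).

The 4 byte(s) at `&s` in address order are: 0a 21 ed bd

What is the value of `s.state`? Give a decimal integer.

17371

[0]=0x0a [1]=0x21 [2]=0xed [3]=0xbd (big-endian) → word 0x0a21edbd
ver [31+:1] = (word>>31) & 0x1 = 0
err [23+:8] = (word>>23) & 0xff = 20
state [7+:16] = (word>>7) & 0xffff = 17371  ←
prio [0+:7] = (word>>0) & 0x7f = 61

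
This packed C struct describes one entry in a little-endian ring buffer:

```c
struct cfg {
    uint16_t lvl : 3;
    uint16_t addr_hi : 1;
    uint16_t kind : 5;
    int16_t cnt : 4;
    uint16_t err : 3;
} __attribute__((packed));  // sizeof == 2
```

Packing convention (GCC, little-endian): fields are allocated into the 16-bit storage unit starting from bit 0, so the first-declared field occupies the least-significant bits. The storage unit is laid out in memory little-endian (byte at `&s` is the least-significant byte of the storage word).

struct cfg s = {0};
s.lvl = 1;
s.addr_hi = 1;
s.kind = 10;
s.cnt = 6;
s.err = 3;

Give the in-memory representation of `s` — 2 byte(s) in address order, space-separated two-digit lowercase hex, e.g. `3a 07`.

a9 6c

lvl (3b) val=1 bits=0x1 at bit 0: 0x0001
addr_hi (1b) val=1 bits=0x1 at bit 3: 0x0009
kind (5b) val=10 bits=0xa at bit 4: 0x00a9
cnt (4b) val=6 bits=0x6 at bit 9: 0x0ca9
err (3b) val=3 bits=0x3 at bit 13: 0x6ca9
word = 0x6ca9 → little-endian bytes:
  [0]=0xa9  [1]=0x6c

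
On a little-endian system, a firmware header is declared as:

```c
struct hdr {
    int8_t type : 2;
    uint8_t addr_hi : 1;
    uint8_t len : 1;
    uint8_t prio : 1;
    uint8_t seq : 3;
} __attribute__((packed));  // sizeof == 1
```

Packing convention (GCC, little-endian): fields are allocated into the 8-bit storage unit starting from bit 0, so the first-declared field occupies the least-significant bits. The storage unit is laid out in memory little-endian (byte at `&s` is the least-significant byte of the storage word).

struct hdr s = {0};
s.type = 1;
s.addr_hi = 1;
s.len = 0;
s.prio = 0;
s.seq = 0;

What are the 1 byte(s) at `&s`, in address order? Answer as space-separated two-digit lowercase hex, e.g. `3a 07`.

05

type:2 = 1 → 0x1 << 0 → word 0x01
addr_hi:1 = 1 → 0x1 << 2 → word 0x05
len:1 = 0 → 0x0 << 3 → word 0x05
prio:1 = 0 → 0x0 << 4 → word 0x05
seq:3 = 0 → 0x0 << 5 → word 0x05
word = 0x05 → little-endian bytes:
  [0]=0x05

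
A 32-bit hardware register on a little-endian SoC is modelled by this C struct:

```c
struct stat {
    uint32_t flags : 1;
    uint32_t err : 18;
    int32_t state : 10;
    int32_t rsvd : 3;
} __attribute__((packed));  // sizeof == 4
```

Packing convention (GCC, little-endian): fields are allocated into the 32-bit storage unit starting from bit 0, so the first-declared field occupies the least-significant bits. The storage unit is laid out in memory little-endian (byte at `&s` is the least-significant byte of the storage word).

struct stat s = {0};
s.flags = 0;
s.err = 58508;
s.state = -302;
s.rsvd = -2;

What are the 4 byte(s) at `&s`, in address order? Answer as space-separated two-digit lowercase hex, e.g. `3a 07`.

18 c9 91 d6

[0+:1] flags=0 & 0x1 = 0x0; word=0x00000000
[1+:18] err=58508 & 0x3ffff = 0xe48c; word=0x0001c918
[19+:10] state=-302 & 0x3ff = 0x2d2; word=0x1691c918
[29+:3] rsvd=-2 & 0x7 = 0x6; word=0xd691c918
word = 0xd691c918 → little-endian bytes:
  [0]=0x18  [1]=0xc9  [2]=0x91  [3]=0xd6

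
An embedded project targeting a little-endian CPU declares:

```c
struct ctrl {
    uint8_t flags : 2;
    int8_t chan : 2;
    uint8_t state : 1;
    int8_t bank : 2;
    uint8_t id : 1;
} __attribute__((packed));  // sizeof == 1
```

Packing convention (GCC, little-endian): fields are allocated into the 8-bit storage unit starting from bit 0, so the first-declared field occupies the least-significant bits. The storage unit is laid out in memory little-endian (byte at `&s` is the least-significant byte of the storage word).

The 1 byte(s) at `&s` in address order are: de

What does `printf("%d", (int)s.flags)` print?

2

[0]=0xde (little-endian) → word 0xde
flags [0+:2] = (word>>0) & 0x3 = 2  ←
chan [2+:2] = (word>>2) & 0x3 = 3
state [4+:1] = (word>>4) & 0x1 = 1
bank [5+:2] = (word>>5) & 0x3 = 2
id [7+:1] = (word>>7) & 0x1 = 1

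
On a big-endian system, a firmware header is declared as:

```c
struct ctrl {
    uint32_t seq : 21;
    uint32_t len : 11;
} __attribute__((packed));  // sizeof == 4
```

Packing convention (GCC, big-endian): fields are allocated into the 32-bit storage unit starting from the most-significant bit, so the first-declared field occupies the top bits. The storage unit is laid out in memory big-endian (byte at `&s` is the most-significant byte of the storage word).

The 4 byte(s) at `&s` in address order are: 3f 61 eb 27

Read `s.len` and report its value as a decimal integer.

[0]=0x3f [1]=0x61 [2]=0xeb [3]=0x27 (big-endian) → word 0x3f61eb27
seq:21 @ bit 11 → (0x3f61eb27>>11)&0x1fffff = 0x7ec3d
len:11 @ bit 0 → (0x3f61eb27>>0)&0x7ff = 0x327  ←

807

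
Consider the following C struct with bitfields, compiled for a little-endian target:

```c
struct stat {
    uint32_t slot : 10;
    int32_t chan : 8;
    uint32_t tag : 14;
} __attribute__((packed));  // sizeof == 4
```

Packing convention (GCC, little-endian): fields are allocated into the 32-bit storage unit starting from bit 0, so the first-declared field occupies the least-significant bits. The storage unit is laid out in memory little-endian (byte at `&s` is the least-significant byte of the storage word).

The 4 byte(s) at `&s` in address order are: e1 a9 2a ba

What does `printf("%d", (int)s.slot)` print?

[0]=0xe1 [1]=0xa9 [2]=0x2a [3]=0xba (little-endian) → word 0xba2aa9e1
slot [0+:10] = (word>>0) & 0x3ff = 481  ←
chan [10+:8] = (word>>10) & 0xff = 170
tag [18+:14] = (word>>18) & 0x3fff = 11914

481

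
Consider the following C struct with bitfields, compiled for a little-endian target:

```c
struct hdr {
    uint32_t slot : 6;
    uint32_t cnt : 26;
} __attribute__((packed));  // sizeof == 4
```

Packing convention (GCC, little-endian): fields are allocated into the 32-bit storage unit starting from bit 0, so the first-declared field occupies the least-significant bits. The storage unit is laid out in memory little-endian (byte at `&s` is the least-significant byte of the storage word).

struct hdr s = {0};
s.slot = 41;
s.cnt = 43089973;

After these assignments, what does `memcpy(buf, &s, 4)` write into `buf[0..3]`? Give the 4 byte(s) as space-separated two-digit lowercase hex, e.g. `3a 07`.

69 0d 60 a4

slot (6b) val=41 bits=0x29 at bit 0: 0x00000029
cnt (26b) val=43089973 bits=0x2918035 at bit 6: 0xa4600d69
word = 0xa4600d69 → little-endian bytes:
  [0]=0x69  [1]=0x0d  [2]=0x60  [3]=0xa4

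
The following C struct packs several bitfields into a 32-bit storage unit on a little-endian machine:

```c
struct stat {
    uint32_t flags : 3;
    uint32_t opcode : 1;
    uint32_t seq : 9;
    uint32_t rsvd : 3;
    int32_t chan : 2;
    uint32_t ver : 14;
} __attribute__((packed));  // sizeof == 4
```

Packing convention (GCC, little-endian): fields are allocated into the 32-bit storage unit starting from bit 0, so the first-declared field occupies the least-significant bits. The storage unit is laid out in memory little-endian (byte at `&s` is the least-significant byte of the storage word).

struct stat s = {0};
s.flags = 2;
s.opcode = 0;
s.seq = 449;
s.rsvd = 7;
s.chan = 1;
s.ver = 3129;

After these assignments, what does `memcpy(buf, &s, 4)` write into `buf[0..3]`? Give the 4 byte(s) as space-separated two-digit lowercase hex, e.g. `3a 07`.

[0+:3] flags=2 & 0x7 = 0x2; word=0x00000002
[3+:1] opcode=0 & 0x1 = 0x0; word=0x00000002
[4+:9] seq=449 & 0x1ff = 0x1c1; word=0x00001c12
[13+:3] rsvd=7 & 0x7 = 0x7; word=0x0000fc12
[16+:2] chan=1 & 0x3 = 0x1; word=0x0001fc12
[18+:14] ver=3129 & 0x3fff = 0xc39; word=0x30e5fc12
word = 0x30e5fc12 → little-endian bytes:
  [0]=0x12  [1]=0xfc  [2]=0xe5  [3]=0x30

12 fc e5 30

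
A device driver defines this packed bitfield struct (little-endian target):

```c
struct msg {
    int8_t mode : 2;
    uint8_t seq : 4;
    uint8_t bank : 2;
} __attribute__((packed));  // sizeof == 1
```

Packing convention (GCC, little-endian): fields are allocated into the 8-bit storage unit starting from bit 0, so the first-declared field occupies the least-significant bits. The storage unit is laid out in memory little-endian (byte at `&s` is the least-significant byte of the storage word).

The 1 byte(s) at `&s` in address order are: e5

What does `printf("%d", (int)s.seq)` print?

[0]=0xe5 (little-endian) → word 0xe5
mode:2 @ bit 0 → (0xe5>>0)&0x3 = 0x1
seq:4 @ bit 2 → (0xe5>>2)&0xf = 0x9  ←
bank:2 @ bit 6 → (0xe5>>6)&0x3 = 0x3

9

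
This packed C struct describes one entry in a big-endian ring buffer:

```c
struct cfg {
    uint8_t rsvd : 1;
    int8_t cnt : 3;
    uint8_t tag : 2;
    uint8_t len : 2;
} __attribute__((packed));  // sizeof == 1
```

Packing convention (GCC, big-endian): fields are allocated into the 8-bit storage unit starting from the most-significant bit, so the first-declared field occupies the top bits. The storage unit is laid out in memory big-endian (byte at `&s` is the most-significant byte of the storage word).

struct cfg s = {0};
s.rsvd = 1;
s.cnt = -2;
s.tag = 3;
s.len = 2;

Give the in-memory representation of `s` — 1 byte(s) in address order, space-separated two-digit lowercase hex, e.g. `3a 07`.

rsvd:1 = 1 → 0x1 << 7 → word 0x80
cnt:3 = -2 → 0x6 << 4 → word 0xe0
tag:2 = 3 → 0x3 << 2 → word 0xec
len:2 = 2 → 0x2 << 0 → word 0xee
word = 0xee → big-endian bytes:
  [0]=0xee

ee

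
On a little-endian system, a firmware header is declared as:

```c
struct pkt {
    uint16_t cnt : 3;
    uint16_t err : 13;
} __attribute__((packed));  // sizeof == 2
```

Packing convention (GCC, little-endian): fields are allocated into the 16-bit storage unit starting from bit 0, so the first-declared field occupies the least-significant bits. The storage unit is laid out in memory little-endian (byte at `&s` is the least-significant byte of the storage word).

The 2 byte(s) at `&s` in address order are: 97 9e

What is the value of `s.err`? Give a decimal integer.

5074

[0]=0x97 [1]=0x9e (little-endian) → word 0x9e97
cnt:3 @ bit 0 → (0x9e97>>0)&0x7 = 0x7
err:13 @ bit 3 → (0x9e97>>3)&0x1fff = 0x13d2  ←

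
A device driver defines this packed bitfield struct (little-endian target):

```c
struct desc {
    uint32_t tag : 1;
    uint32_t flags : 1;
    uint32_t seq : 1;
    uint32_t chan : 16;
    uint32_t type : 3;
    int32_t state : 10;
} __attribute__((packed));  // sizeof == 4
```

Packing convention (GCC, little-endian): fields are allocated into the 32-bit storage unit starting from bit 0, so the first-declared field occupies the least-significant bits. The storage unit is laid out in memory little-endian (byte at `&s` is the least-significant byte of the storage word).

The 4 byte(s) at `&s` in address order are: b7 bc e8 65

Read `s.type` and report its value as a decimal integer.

5

[0]=0xb7 [1]=0xbc [2]=0xe8 [3]=0x65 (little-endian) → word 0x65e8bcb7
tag [0+:1] = (word>>0) & 0x1 = 1
flags [1+:1] = (word>>1) & 0x1 = 1
seq [2+:1] = (word>>2) & 0x1 = 1
chan [3+:16] = (word>>3) & 0xffff = 6038
type [19+:3] = (word>>19) & 0x7 = 5  ←
state [22+:10] = (word>>22) & 0x3ff = 407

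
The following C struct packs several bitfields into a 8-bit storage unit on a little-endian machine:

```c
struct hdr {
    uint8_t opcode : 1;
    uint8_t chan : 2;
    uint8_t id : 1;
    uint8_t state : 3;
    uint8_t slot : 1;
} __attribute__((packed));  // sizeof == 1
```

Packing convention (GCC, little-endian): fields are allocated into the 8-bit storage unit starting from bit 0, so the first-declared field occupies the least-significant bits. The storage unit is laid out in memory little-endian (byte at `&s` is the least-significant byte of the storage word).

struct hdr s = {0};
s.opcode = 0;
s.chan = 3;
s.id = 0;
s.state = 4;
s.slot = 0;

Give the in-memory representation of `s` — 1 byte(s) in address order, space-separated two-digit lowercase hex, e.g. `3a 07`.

[0+:1] opcode=0 & 0x1 = 0x0; word=0x00
[1+:2] chan=3 & 0x3 = 0x3; word=0x06
[3+:1] id=0 & 0x1 = 0x0; word=0x06
[4+:3] state=4 & 0x7 = 0x4; word=0x46
[7+:1] slot=0 & 0x1 = 0x0; word=0x46
word = 0x46 → little-endian bytes:
  [0]=0x46

46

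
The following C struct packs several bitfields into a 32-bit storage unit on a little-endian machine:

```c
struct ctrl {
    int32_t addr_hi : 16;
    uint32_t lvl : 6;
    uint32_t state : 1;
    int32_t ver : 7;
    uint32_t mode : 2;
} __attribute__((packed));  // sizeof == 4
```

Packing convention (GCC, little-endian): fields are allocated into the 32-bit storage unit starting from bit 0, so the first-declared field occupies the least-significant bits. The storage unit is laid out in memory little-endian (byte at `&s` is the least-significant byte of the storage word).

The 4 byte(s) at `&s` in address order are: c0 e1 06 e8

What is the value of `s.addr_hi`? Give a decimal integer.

-7744

[0]=0xc0 [1]=0xe1 [2]=0x06 [3]=0xe8 (little-endian) → word 0xe806e1c0
addr_hi [0+:16] = (word>>0) & 0xffff = 57792  ←
lvl [16+:6] = (word>>16) & 0x3f = 6
state [22+:1] = (word>>22) & 0x1 = 0
ver [23+:7] = (word>>23) & 0x7f = 80
mode [30+:2] = (word>>30) & 0x3 = 3
addr_hi signed 16b, MSB=1: 57792 - 65536 = -7744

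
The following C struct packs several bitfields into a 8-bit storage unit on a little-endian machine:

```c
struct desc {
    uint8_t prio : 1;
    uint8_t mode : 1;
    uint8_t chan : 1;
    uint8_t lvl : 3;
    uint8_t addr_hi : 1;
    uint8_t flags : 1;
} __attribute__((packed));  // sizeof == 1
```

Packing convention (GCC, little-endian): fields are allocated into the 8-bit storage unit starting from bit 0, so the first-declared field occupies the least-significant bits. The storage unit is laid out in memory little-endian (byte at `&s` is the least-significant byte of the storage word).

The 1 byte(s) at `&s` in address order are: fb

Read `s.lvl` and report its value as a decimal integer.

7

[0]=0xfb (little-endian) → word 0xfb
prio:1 @ bit 0 → (0xfb>>0)&0x1 = 0x1
mode:1 @ bit 1 → (0xfb>>1)&0x1 = 0x1
chan:1 @ bit 2 → (0xfb>>2)&0x1 = 0x0
lvl:3 @ bit 3 → (0xfb>>3)&0x7 = 0x7  ←
addr_hi:1 @ bit 6 → (0xfb>>6)&0x1 = 0x1
flags:1 @ bit 7 → (0xfb>>7)&0x1 = 0x1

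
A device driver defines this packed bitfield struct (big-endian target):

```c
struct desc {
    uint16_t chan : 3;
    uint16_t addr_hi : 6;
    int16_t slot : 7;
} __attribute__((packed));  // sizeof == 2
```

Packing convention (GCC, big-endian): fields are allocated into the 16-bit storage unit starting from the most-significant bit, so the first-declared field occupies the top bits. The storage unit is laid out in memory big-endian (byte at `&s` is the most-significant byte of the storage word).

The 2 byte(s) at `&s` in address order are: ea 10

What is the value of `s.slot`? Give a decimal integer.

[0]=0xea [1]=0x10 (big-endian) → word 0xea10
chan:3 @ bit 13 → (0xea10>>13)&0x7 = 0x7
addr_hi:6 @ bit 7 → (0xea10>>7)&0x3f = 0x14
slot:7 @ bit 0 → (0xea10>>0)&0x7f = 0x10  ←
slot signed 7b, MSB=0: value = 16

16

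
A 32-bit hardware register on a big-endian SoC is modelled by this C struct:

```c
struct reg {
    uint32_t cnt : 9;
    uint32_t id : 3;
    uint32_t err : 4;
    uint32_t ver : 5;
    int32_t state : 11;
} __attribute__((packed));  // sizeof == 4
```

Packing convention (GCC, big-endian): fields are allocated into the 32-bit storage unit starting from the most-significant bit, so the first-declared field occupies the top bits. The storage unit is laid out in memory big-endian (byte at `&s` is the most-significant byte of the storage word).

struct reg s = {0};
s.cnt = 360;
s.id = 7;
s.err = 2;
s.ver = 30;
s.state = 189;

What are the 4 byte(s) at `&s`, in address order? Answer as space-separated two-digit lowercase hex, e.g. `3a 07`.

cnt:9 = 360 → 0x168 << 23 → word 0xb4000000
id:3 = 7 → 0x7 << 20 → word 0xb4700000
err:4 = 2 → 0x2 << 16 → word 0xb4720000
ver:5 = 30 → 0x1e << 11 → word 0xb472f000
state:11 = 189 → 0xbd << 0 → word 0xb472f0bd
word = 0xb472f0bd → big-endian bytes:
  [0]=0xb4  [1]=0x72  [2]=0xf0  [3]=0xbd

b4 72 f0 bd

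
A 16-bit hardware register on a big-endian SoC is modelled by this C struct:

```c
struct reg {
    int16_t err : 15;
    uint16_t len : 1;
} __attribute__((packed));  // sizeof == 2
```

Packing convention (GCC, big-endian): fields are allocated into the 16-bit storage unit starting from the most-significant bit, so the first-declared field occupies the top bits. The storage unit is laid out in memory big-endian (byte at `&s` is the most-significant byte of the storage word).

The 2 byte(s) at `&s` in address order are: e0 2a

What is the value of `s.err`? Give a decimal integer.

[0]=0xe0 [1]=0x2a (big-endian) → word 0xe02a
err:15 @ bit 1 → (0xe02a>>1)&0x7fff = 0x7015  ←
len:1 @ bit 0 → (0xe02a>>0)&0x1 = 0x0
err signed 15b, MSB=1: 28693 - 32768 = -4075

-4075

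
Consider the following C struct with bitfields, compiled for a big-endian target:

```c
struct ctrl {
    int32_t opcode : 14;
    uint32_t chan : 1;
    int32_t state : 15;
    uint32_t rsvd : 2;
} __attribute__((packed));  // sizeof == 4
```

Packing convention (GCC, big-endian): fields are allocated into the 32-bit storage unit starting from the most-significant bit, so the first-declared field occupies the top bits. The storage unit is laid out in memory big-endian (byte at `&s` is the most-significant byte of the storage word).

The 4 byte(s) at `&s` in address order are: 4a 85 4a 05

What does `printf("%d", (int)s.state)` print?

-11647

[0]=0x4a [1]=0x85 [2]=0x4a [3]=0x05 (big-endian) → word 0x4a854a05
opcode:14 @ bit 18 → (0x4a854a05>>18)&0x3fff = 0x12a1
chan:1 @ bit 17 → (0x4a854a05>>17)&0x1 = 0x0
state:15 @ bit 2 → (0x4a854a05>>2)&0x7fff = 0x5281  ←
rsvd:2 @ bit 0 → (0x4a854a05>>0)&0x3 = 0x1
state signed 15b, MSB=1: 21121 - 32768 = -11647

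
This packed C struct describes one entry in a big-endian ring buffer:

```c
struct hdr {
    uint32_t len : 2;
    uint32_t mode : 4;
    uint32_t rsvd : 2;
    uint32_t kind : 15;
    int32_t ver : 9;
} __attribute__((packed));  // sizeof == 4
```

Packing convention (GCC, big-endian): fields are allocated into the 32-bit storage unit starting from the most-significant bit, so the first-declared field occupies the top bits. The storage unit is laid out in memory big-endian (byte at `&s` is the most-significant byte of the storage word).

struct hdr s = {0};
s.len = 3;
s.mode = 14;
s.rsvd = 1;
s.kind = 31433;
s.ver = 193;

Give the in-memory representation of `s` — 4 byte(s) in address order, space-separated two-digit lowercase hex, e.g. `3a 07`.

len (2b) val=3 bits=0x3 at bit 30: 0xc0000000
mode (4b) val=14 bits=0xe at bit 26: 0xf8000000
rsvd (2b) val=1 bits=0x1 at bit 24: 0xf9000000
kind (15b) val=31433 bits=0x7ac9 at bit 9: 0xf9f59200
ver (9b) val=193 bits=0xc1 at bit 0: 0xf9f592c1
word = 0xf9f592c1 → big-endian bytes:
  [0]=0xf9  [1]=0xf5  [2]=0x92  [3]=0xc1

f9 f5 92 c1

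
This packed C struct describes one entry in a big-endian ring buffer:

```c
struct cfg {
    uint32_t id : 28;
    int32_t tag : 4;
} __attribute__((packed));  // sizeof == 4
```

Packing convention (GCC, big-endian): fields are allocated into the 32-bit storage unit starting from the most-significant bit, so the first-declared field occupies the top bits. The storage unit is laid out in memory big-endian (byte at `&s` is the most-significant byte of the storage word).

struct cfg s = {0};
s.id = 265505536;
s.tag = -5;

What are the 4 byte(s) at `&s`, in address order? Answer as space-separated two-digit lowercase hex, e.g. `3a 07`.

fd 34 b0 0b

id (28b) val=265505536 bits=0xfd34b00 at bit 4: 0xfd34b000
tag (4b) val=-5 bits=0xb at bit 0: 0xfd34b00b
word = 0xfd34b00b → big-endian bytes:
  [0]=0xfd  [1]=0x34  [2]=0xb0  [3]=0x0b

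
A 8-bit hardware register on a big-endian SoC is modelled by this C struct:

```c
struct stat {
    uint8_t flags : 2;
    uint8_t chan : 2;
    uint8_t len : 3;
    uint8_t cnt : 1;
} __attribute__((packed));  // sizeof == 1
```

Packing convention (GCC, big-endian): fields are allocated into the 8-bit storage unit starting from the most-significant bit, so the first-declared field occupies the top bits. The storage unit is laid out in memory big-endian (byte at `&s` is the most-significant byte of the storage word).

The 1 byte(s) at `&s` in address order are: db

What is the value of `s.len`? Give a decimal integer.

[0]=0xdb (big-endian) → word 0xdb
flags [6+:2] = (word>>6) & 0x3 = 3
chan [4+:2] = (word>>4) & 0x3 = 1
len [1+:3] = (word>>1) & 0x7 = 5  ←
cnt [0+:1] = (word>>0) & 0x1 = 1

5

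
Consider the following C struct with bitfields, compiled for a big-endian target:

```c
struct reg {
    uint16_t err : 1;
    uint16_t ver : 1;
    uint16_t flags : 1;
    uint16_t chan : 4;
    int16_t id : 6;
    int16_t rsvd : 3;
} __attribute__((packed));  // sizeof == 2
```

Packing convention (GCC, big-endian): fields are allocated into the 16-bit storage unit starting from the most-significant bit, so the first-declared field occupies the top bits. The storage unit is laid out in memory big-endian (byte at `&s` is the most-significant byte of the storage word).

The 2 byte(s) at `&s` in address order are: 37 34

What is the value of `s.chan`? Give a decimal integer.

[0]=0x37 [1]=0x34 (big-endian) → word 0x3734
err:1 @ bit 15 → (0x3734>>15)&0x1 = 0x0
ver:1 @ bit 14 → (0x3734>>14)&0x1 = 0x0
flags:1 @ bit 13 → (0x3734>>13)&0x1 = 0x1
chan:4 @ bit 9 → (0x3734>>9)&0xf = 0xb  ←
id:6 @ bit 3 → (0x3734>>3)&0x3f = 0x26
rsvd:3 @ bit 0 → (0x3734>>0)&0x7 = 0x4

11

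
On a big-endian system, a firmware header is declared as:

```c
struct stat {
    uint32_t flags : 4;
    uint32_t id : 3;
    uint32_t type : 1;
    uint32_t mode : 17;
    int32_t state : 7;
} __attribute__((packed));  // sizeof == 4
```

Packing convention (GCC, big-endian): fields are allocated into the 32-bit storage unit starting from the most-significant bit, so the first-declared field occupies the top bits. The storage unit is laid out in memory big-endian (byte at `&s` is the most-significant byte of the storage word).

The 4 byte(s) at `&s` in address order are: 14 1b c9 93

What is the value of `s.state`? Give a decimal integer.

19

[0]=0x14 [1]=0x1b [2]=0xc9 [3]=0x93 (big-endian) → word 0x141bc993
flags [28+:4] = (word>>28) & 0xf = 1
id [25+:3] = (word>>25) & 0x7 = 2
type [24+:1] = (word>>24) & 0x1 = 0
mode [7+:17] = (word>>7) & 0x1ffff = 14227
state [0+:7] = (word>>0) & 0x7f = 19  ←
state signed 7b, MSB=0: value = 19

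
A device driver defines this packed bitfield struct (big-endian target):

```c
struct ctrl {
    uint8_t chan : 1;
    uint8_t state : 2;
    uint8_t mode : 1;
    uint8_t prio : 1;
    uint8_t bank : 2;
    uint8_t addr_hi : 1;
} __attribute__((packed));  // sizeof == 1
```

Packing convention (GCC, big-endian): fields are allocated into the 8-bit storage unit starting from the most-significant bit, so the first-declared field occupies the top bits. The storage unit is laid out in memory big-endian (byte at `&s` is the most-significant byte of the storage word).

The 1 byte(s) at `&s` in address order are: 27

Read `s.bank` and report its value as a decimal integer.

[0]=0x27 (big-endian) → word 0x27
chan:1 @ bit 7 → (0x27>>7)&0x1 = 0x0
state:2 @ bit 5 → (0x27>>5)&0x3 = 0x1
mode:1 @ bit 4 → (0x27>>4)&0x1 = 0x0
prio:1 @ bit 3 → (0x27>>3)&0x1 = 0x0
bank:2 @ bit 1 → (0x27>>1)&0x3 = 0x3  ←
addr_hi:1 @ bit 0 → (0x27>>0)&0x1 = 0x1

3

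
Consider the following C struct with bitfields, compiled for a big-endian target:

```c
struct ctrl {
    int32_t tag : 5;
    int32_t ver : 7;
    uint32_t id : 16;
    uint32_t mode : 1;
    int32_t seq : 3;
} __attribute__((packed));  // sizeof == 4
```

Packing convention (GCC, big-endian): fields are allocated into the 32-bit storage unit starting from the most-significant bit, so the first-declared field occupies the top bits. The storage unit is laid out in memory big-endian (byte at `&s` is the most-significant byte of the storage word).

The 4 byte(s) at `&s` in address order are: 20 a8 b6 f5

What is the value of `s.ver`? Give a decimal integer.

[0]=0x20 [1]=0xa8 [2]=0xb6 [3]=0xf5 (big-endian) → word 0x20a8b6f5
tag:5 @ bit 27 → (0x20a8b6f5>>27)&0x1f = 0x4
ver:7 @ bit 20 → (0x20a8b6f5>>20)&0x7f = 0xa  ←
id:16 @ bit 4 → (0x20a8b6f5>>4)&0xffff = 0x8b6f
mode:1 @ bit 3 → (0x20a8b6f5>>3)&0x1 = 0x0
seq:3 @ bit 0 → (0x20a8b6f5>>0)&0x7 = 0x5
ver signed 7b, MSB=0: value = 10

10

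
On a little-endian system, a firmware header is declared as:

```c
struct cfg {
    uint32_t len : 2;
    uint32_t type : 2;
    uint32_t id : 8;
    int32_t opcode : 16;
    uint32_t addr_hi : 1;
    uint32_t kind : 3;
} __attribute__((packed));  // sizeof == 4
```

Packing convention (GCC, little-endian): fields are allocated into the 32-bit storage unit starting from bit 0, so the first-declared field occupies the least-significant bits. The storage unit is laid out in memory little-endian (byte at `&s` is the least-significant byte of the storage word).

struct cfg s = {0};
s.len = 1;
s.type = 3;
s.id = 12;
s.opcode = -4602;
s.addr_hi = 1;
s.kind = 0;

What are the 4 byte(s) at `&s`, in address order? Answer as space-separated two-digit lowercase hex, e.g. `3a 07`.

cd 60 e0 1e

len:2 = 1 → 0x1 << 0 → word 0x00000001
type:2 = 3 → 0x3 << 2 → word 0x0000000d
id:8 = 12 → 0xc << 4 → word 0x000000cd
opcode:16 = -4602 → 0xee06 << 12 → word 0x0ee060cd
addr_hi:1 = 1 → 0x1 << 28 → word 0x1ee060cd
kind:3 = 0 → 0x0 << 29 → word 0x1ee060cd
word = 0x1ee060cd → little-endian bytes:
  [0]=0xcd  [1]=0x60  [2]=0xe0  [3]=0x1e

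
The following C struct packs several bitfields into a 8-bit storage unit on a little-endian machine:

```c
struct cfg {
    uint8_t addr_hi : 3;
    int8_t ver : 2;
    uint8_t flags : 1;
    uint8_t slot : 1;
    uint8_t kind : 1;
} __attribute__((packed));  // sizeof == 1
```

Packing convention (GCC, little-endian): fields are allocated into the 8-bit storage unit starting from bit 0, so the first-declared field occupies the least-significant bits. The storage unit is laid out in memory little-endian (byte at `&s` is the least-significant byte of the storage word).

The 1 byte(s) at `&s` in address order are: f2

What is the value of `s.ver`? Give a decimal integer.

-2

[0]=0xf2 (little-endian) → word 0xf2
addr_hi [0+:3] = (word>>0) & 0x7 = 2
ver [3+:2] = (word>>3) & 0x3 = 2  ←
flags [5+:1] = (word>>5) & 0x1 = 1
slot [6+:1] = (word>>6) & 0x1 = 1
kind [7+:1] = (word>>7) & 0x1 = 1
ver signed 2b, MSB=1: 2 - 4 = -2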